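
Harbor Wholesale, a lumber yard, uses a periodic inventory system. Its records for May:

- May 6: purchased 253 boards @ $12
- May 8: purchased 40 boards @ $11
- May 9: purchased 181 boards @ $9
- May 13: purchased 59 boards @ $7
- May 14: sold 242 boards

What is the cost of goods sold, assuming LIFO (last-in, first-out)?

COGS = $2,064

May 14, 242 sold [LIFO — newest first]: 59 @ $7 + 181 @ $9 + 2 @ $11 = $2,064
Ending inventory: 253 @ $12 + 38 @ $11 = $3,454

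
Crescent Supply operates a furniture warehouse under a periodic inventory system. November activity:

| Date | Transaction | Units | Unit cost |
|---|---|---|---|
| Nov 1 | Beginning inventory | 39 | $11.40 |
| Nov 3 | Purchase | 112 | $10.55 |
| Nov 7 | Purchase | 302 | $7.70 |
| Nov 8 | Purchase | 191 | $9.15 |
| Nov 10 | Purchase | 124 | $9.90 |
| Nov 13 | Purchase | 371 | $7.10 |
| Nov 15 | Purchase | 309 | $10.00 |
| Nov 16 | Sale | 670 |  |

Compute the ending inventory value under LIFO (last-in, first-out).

Nov 16, 670 sold [LIFO — newest first]: 309 @ $10.00 + 361 @ $7.10 = $5,653.10
Ending inventory: 39 @ $11.40 + 112 @ $10.55 + 302 @ $7.70 + 191 @ $9.15 + 124 @ $9.90 + 10 @ $7.10 = $6,997.85
Check: goods available $12,650.95 = COGS $5,653.10 + ending $6,997.85

Ending inventory = $6,997.85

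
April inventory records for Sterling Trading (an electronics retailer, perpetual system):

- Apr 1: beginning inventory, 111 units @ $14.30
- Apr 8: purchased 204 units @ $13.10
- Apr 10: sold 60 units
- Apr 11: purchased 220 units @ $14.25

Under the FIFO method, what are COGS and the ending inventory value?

COGS = $858.00; ending inventory = $6,536.70

Apr 10, 60 sold [FIFO — oldest first]: 60 @ $14.30 = $858.00
Ending inventory: 51 @ $14.30 + 204 @ $13.10 + 220 @ $14.25 = $6,536.70
Check: goods available $7,394.70 = COGS $858.00 + ending $6,536.70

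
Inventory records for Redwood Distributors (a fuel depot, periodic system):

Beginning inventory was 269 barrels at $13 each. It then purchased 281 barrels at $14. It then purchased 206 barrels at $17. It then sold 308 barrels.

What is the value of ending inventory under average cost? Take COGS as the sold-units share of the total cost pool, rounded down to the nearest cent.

Ending inventory = $6,478.82

Sale 1, sell 308: 308/756 × $10,933.00 → $4,454.18
Ending inventory (cost pool remaining) = $6,478.82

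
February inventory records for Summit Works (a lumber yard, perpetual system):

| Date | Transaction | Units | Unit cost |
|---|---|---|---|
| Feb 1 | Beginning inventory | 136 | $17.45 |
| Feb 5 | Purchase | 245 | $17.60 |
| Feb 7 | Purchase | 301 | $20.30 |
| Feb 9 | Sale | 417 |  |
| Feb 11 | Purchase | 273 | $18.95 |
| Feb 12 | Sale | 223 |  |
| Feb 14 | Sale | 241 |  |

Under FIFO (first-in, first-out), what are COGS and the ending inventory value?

Feb 9, 417 sold [FIFO — oldest first]: 136 @ $17.45 + 245 @ $17.60 + 36 @ $20.30 = $7,416.00
Feb 12, 223 sold [FIFO — oldest first]: 223 @ $20.30 = $4,526.90
Feb 14, 241 sold [FIFO — oldest first]: 42 @ $20.30 + 199 @ $18.95 = $4,623.65
Total COGS = $7,416.00 + $4,526.90 + $4,623.65 = $16,566.55
Ending inventory: 74 @ $18.95 = $1,402.30

COGS = $16,566.55; ending inventory = $1,402.30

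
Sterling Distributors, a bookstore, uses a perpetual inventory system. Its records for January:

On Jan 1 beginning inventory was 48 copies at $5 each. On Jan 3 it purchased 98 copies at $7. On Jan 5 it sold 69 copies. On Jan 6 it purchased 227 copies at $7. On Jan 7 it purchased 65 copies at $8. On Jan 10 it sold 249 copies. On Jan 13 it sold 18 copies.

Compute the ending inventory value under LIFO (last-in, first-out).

Jan 5, 69 sold [LIFO — newest first]: 69 @ $7 = $483
Jan 10, 249 sold [LIFO — newest first]: 65 @ $8 + 184 @ $7 = $1,808
Jan 13, 18 sold [LIFO — newest first]: 18 @ $7 = $126
Total COGS = $483 + $1,808 + $126 = $2,417
Ending inventory: 48 @ $5 + 29 @ $7 + 25 @ $7 = $618
Check: goods available $3,035 = COGS $2,417 + ending $618

Ending inventory = $618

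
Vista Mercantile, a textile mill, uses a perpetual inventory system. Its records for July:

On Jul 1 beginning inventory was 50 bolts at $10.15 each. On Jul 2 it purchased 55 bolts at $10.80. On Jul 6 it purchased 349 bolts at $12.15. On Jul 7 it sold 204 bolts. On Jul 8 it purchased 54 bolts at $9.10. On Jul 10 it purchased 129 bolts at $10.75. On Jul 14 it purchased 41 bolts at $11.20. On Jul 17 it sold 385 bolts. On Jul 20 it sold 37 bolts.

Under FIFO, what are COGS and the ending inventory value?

Jul 7, 204 sold [FIFO — oldest first]: 50 @ $10.15 + 55 @ $10.80 + 99 @ $12.15 = $2,304.35
Jul 17, 385 sold [FIFO — oldest first]: 250 @ $12.15 + 54 @ $9.10 + 81 @ $10.75 = $4,399.65
Jul 20, 37 sold [FIFO — oldest first]: 37 @ $10.75 = $397.75
Total COGS = $2,304.35 + $4,399.65 + $397.75 = $7,101.75
Ending inventory: 11 @ $10.75 + 41 @ $11.20 = $577.45

COGS = $7,101.75; ending inventory = $577.45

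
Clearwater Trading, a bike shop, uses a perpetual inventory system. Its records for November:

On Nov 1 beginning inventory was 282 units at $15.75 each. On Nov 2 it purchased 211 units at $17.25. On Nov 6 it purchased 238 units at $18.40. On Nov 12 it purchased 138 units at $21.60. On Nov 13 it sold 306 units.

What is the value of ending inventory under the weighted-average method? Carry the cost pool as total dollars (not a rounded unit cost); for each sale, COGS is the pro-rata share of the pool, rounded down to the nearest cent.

After Nov 1: 282 on hand, pool $4,441.50 (≈ $15.7500 each)
After Nov 2: 493 on hand, pool $8,081.25 (≈ $16.3920 each)
After Nov 6: 731 on hand, pool $12,460.45 (≈ $17.0458 each)
After Nov 12: 869 on hand, pool $15,441.25 (≈ $17.7690 each)
Nov 13, sell 306: 306/869 × $15,441.25 → $5,437.31
Ending inventory (cost pool remaining) = $10,003.94
Check: goods available $15,441.25 = COGS $5,437.31 + ending $10,003.94

Ending inventory = $10,003.94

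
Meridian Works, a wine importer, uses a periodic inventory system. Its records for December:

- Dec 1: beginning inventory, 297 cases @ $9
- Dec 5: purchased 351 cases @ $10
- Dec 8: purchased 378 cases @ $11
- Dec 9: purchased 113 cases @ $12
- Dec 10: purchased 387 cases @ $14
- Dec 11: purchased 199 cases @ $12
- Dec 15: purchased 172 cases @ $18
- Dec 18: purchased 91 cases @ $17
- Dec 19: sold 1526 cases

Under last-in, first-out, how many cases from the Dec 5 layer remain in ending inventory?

Dec 19, 1526 sold [LIFO — newest first]: 91 @ $17 + 172 @ $18 + 199 @ $12 + 387 @ $14 + 113 @ $12 + 378 @ $11 + 186 @ $10 = $19,823
Ending inventory: 297 @ $9 + 165 @ $10 = $4,323

165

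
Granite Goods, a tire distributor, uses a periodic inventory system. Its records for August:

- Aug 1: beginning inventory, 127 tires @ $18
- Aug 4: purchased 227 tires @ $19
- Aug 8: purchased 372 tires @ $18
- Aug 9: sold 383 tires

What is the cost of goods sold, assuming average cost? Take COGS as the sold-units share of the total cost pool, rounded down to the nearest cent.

COGS = $7,013.75

Aug 9, sell 383: 383/726 × $13,295.00 → $7,013.75
Ending inventory (cost pool remaining) = $6,281.25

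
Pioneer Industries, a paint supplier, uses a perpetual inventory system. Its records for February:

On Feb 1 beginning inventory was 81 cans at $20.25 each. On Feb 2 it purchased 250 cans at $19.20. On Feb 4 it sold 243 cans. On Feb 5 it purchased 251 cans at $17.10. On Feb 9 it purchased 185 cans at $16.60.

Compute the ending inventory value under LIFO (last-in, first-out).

Feb 4, 243 sold [LIFO — newest first]: 243 @ $19.20 = $4,665.60
Ending inventory: 81 @ $20.25 + 7 @ $19.20 + 251 @ $17.10 + 185 @ $16.60 = $9,137.75

Ending inventory = $9,137.75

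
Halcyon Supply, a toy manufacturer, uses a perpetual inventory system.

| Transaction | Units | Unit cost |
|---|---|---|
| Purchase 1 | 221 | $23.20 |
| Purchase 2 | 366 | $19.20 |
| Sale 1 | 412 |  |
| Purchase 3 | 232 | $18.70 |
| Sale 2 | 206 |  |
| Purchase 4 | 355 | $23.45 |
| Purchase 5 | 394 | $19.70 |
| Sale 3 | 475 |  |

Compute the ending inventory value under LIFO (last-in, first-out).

Ending inventory = $10,971.50

Sale 1 (412) [LIFO — newest first]: 366 @ $19.20 + 46 @ $23.20 = $8,094.40
Sale 2 (206) [LIFO — newest first]: 206 @ $18.70 = $3,852.20
Sale 3 (475) [LIFO — newest first]: 394 @ $19.70 + 81 @ $23.45 = $9,661.25
Total COGS = $8,094.40 + $3,852.20 + $9,661.25 = $21,607.85
Ending inventory: 175 @ $23.20 + 26 @ $18.70 + 274 @ $23.45 = $10,971.50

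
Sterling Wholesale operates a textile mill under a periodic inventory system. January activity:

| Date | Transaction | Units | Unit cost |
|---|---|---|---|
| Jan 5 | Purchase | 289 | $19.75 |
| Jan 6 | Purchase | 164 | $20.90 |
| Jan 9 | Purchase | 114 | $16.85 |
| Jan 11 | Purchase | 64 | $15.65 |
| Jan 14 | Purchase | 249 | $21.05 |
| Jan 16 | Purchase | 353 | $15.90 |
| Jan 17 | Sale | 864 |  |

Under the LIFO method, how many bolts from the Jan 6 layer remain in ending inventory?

80

Jan 17, 864 sold [LIFO — newest first]: 353 @ $15.90 + 249 @ $21.05 + 64 @ $15.65 + 114 @ $16.85 + 84 @ $20.90 = $15,532.25
Ending inventory: 289 @ $19.75 + 80 @ $20.90 = $7,379.75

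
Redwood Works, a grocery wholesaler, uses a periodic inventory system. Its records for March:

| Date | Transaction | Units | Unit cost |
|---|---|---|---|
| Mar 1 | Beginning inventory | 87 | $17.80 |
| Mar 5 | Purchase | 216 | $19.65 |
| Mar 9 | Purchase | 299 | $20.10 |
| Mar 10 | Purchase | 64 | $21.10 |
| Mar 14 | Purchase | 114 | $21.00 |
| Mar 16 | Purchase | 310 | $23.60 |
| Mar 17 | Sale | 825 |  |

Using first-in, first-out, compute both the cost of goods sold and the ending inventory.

COGS = $16,609.30; ending inventory = $6,254.00

Mar 17, 825 sold [FIFO — oldest first]: 87 @ $17.80 + 216 @ $19.65 + 299 @ $20.10 + 64 @ $21.10 + 114 @ $21.00 + 45 @ $23.60 = $16,609.30
Ending inventory: 265 @ $23.60 = $6,254.00
Check: goods available $22,863.30 = COGS $16,609.30 + ending $6,254.00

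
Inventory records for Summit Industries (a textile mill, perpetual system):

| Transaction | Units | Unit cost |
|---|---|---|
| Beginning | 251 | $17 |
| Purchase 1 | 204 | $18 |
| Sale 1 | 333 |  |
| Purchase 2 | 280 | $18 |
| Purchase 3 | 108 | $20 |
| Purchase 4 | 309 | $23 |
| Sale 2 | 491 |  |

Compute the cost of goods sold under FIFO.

COGS = $14,759

Sale 1 (333) [FIFO — oldest first]: 251 @ $17 + 82 @ $18 = $5,743
Sale 2 (491) [FIFO — oldest first]: 122 @ $18 + 280 @ $18 + 89 @ $20 = $9,016
Total COGS = $5,743 + $9,016 = $14,759
Ending inventory: 19 @ $20 + 309 @ $23 = $7,487
Check: goods available $22,246 = COGS $14,759 + ending $7,487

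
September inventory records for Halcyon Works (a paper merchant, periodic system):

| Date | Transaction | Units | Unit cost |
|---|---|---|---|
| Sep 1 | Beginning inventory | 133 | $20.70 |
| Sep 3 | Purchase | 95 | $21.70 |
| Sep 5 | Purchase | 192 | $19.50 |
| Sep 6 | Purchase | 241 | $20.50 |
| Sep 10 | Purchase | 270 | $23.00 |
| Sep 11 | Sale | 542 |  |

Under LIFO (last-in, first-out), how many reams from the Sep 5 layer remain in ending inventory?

161

Sep 11, 542 sold [LIFO — newest first]: 270 @ $23.00 + 241 @ $20.50 + 31 @ $19.50 = $11,755.00
Ending inventory: 133 @ $20.70 + 95 @ $21.70 + 161 @ $19.50 = $7,954.10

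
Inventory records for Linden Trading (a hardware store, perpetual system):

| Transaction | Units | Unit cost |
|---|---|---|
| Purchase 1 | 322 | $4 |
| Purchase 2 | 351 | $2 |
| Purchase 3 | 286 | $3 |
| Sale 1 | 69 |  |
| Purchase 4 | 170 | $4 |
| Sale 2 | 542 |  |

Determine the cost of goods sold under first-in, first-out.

Sale 1 (69) [FIFO — oldest first]: 69 @ $4 = $276
Sale 2 (542) [FIFO — oldest first]: 253 @ $4 + 289 @ $2 = $1,590
Total COGS = $276 + $1,590 = $1,866
Ending inventory: 62 @ $2 + 286 @ $3 + 170 @ $4 = $1,662
Check: goods available $3,528 = COGS $1,866 + ending $1,662

COGS = $1,866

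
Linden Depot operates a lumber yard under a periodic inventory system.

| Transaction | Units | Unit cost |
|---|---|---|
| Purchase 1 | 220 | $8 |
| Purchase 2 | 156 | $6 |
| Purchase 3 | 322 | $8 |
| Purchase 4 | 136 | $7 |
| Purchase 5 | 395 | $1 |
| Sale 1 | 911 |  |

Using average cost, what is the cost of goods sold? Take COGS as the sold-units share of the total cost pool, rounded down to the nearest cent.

Sale 1, sell 911: 911/1229 × $6,619.00 → $4,906.35
Ending inventory (cost pool remaining) = $1,712.65
Check: goods available $6,619.00 = COGS $4,906.35 + ending $1,712.65

COGS = $4,906.35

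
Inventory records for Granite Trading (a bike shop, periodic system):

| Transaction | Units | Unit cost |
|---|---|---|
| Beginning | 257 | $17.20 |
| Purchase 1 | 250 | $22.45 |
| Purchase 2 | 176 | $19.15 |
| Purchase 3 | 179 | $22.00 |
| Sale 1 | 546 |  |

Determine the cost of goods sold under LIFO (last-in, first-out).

Sale 1 (546) [LIFO — newest first]: 179 @ $22.00 + 176 @ $19.15 + 191 @ $22.45 = $11,596.35
Ending inventory: 257 @ $17.20 + 59 @ $22.45 = $5,744.95
Check: goods available $17,341.30 = COGS $11,596.35 + ending $5,744.95

COGS = $11,596.35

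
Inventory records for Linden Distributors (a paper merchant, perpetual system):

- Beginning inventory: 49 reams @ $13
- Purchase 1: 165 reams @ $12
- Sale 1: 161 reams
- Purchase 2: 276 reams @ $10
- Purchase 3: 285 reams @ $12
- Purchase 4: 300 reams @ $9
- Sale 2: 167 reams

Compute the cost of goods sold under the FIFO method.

COGS = $3,757

Sale 1 (161) [FIFO — oldest first]: 49 @ $13 + 112 @ $12 = $1,981
Sale 2 (167) [FIFO — oldest first]: 53 @ $12 + 114 @ $10 = $1,776
Total COGS = $1,981 + $1,776 = $3,757
Ending inventory: 162 @ $10 + 285 @ $12 + 300 @ $9 = $7,740
Check: goods available $11,497 = COGS $3,757 + ending $7,740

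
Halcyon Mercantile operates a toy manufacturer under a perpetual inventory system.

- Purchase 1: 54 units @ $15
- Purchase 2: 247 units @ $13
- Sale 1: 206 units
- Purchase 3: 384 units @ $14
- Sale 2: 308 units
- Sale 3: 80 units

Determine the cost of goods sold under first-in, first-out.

COGS = $8,123

Sale 1 (206) [FIFO — oldest first]: 54 @ $15 + 152 @ $13 = $2,786
Sale 2 (308) [FIFO — oldest first]: 95 @ $13 + 213 @ $14 = $4,217
Sale 3 (80) [FIFO — oldest first]: 80 @ $14 = $1,120
Total COGS = $2,786 + $4,217 + $1,120 = $8,123
Ending inventory: 91 @ $14 = $1,274
Check: goods available $9,397 = COGS $8,123 + ending $1,274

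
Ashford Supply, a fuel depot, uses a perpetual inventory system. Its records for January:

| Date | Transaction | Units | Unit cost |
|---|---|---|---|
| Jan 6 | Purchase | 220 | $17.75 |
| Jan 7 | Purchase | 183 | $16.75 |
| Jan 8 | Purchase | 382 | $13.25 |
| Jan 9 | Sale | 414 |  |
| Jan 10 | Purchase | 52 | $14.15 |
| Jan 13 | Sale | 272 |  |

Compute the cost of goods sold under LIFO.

Jan 9, 414 sold [LIFO — newest first]: 382 @ $13.25 + 32 @ $16.75 = $5,597.50
Jan 13, 272 sold [LIFO — newest first]: 52 @ $14.15 + 151 @ $16.75 + 69 @ $17.75 = $4,489.80
Total COGS = $5,597.50 + $4,489.80 = $10,087.30
Ending inventory: 151 @ $17.75 = $2,680.25
Check: goods available $12,767.55 = COGS $10,087.30 + ending $2,680.25

COGS = $10,087.30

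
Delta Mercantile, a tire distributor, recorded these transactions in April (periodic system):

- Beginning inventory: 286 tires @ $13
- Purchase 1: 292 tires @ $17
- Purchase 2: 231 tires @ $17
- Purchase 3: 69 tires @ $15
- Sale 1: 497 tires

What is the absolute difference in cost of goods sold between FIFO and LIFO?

$1,006

FIFO COGS: 286 @ $13 + 211 @ $17 = $7,305
LIFO COGS: 69 @ $15 + 231 @ $17 + 197 @ $17 = $8,311
Difference = |$7,305 − $8,311| = $1,006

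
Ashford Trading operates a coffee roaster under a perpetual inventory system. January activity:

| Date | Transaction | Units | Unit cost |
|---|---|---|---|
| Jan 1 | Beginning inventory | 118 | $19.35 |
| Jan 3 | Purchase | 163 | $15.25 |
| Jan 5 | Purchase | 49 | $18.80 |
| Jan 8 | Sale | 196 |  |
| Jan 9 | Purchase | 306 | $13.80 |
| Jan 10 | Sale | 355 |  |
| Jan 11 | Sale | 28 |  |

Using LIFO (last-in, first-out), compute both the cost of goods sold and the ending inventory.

Jan 8, 196 sold [LIFO — newest first]: 49 @ $18.80 + 147 @ $15.25 = $3,162.95
Jan 10, 355 sold [LIFO — newest first]: 306 @ $13.80 + 16 @ $15.25 + 33 @ $19.35 = $5,105.35
Jan 11, 28 sold [LIFO — newest first]: 28 @ $19.35 = $541.80
Total COGS = $3,162.95 + $5,105.35 + $541.80 = $8,810.10
Ending inventory: 57 @ $19.35 = $1,102.95
Check: goods available $9,913.05 = COGS $8,810.10 + ending $1,102.95

COGS = $8,810.10; ending inventory = $1,102.95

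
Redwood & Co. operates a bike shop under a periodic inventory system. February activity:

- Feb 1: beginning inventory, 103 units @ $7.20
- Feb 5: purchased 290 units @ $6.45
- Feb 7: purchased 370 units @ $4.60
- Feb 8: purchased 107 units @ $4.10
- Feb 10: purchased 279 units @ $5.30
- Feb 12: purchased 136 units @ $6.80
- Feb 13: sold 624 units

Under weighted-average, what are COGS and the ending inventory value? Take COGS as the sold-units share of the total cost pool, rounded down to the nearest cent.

Feb 13, sell 624: 624/1285 × $7,156.30 → $3,475.12
Ending inventory (cost pool remaining) = $3,681.18
Check: goods available $7,156.30 = COGS $3,475.12 + ending $3,681.18

COGS = $3,475.12; ending inventory = $3,681.18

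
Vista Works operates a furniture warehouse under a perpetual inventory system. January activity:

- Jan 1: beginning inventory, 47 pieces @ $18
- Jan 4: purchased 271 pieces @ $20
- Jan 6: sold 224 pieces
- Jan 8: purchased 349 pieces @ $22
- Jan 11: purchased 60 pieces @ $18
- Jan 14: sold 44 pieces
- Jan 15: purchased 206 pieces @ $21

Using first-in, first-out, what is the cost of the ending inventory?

Ending inventory = $14,084

Jan 6, 224 sold [FIFO — oldest first]: 47 @ $18 + 177 @ $20 = $4,386
Jan 14, 44 sold [FIFO — oldest first]: 44 @ $20 = $880
Total COGS = $4,386 + $880 = $5,266
Ending inventory: 50 @ $20 + 349 @ $22 + 60 @ $18 + 206 @ $21 = $14,084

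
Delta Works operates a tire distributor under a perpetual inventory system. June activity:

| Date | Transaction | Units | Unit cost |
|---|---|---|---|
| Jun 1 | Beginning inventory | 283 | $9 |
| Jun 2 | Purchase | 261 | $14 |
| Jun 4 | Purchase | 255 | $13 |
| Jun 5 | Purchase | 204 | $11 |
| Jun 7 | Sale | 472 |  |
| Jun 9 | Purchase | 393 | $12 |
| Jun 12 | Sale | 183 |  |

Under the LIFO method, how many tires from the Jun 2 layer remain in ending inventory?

248

Jun 7, 472 sold [LIFO — newest first]: 204 @ $11 + 255 @ $13 + 13 @ $14 = $5,741
Jun 12, 183 sold [LIFO — newest first]: 183 @ $12 = $2,196
Total COGS = $5,741 + $2,196 = $7,937
Ending inventory: 283 @ $9 + 248 @ $14 + 210 @ $12 = $8,539
Check: goods available $16,476 = COGS $7,937 + ending $8,539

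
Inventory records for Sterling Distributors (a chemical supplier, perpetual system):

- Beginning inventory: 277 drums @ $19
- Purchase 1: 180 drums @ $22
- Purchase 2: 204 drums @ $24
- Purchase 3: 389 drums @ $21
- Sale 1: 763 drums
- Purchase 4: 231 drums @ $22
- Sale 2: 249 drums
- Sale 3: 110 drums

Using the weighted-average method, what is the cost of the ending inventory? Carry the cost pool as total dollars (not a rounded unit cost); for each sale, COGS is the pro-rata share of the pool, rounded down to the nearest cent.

Ending inventory = $3,429.88

After Beginning: 277 on hand, pool $5,263.00 (≈ $19.0000 each)
After Purchase 1: 457 on hand, pool $9,223.00 (≈ $20.1816 each)
After Purchase 2: 661 on hand, pool $14,119.00 (≈ $21.3601 each)
After Purchase 3: 1050 on hand, pool $22,288.00 (≈ $21.2267 each)
Sale 1, sell 763: 763/1050 × $22,288.00 → $16,195.94
After Purchase 4: 518 on hand, pool $11,174.06 (≈ $21.5715 each)
Sale 2, sell 249: 249/518 × $11,174.06 → $5,371.31
Sale 3, sell 110: 110/269 × $5,802.75 → $2,372.87
Total COGS = $16,195.94 + $5,371.31 + $2,372.87 = $23,940.12
Ending inventory (cost pool remaining) = $3,429.88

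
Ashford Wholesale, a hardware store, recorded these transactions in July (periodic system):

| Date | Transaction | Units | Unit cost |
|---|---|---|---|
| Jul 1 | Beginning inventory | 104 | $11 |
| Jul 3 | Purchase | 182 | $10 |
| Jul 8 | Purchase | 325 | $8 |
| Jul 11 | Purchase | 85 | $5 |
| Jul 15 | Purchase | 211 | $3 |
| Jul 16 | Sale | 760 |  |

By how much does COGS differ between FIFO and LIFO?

$1,133

FIFO COGS: 104 @ $11 + 182 @ $10 + 325 @ $8 + 85 @ $5 + 64 @ $3 = $6,181
LIFO COGS: 211 @ $3 + 85 @ $5 + 325 @ $8 + 139 @ $10 = $5,048
Difference = |$6,181 − $5,048| = $1,133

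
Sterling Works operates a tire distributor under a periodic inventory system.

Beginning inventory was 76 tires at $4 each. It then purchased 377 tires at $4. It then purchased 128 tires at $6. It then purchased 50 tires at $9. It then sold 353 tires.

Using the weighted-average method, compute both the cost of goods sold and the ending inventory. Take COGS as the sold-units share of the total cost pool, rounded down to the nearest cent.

Sale 1, sell 353: 353/631 × $3,030.00 → $1,695.07
Ending inventory (cost pool remaining) = $1,334.93
Check: goods available $3,030.00 = COGS $1,695.07 + ending $1,334.93

COGS = $1,695.07; ending inventory = $1,334.93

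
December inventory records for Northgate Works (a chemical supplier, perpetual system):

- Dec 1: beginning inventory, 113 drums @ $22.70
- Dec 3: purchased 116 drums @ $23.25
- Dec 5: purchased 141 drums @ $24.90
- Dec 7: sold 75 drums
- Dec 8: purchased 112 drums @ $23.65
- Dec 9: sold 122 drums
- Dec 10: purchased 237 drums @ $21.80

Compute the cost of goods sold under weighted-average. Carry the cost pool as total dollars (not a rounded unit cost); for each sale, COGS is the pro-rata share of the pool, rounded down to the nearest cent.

After Dec 1: 113 on hand, pool $2,565.10 (≈ $22.7000 each)
After Dec 3: 229 on hand, pool $5,262.10 (≈ $22.9786 each)
After Dec 5: 370 on hand, pool $8,773.00 (≈ $23.7108 each)
Dec 7, sell 75: 75/370 × $8,773.00 → $1,778.31
After Dec 8: 407 on hand, pool $9,643.49 (≈ $23.6941 each)
Dec 9, sell 122: 122/407 × $9,643.49 → $2,890.67
After Dec 10: 522 on hand, pool $11,919.42 (≈ $22.8341 each)
Total COGS = $1,778.31 + $2,890.67 = $4,668.98
Ending inventory (cost pool remaining) = $11,919.42
Check: goods available $16,588.40 = COGS $4,668.98 + ending $11,919.42

COGS = $4,668.98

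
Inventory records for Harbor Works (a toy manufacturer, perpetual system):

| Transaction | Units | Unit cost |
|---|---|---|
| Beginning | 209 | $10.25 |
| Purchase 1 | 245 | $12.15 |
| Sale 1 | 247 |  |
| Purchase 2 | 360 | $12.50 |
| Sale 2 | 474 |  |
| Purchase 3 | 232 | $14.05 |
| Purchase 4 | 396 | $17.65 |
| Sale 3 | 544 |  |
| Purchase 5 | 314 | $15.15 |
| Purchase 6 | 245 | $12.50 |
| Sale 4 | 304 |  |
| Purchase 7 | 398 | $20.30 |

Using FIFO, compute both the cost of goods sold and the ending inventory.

COGS = $21,792.05; ending inventory = $13,974.95

Sale 1 (247) [FIFO — oldest first]: 209 @ $10.25 + 38 @ $12.15 = $2,603.95
Sale 2 (474) [FIFO — oldest first]: 207 @ $12.15 + 267 @ $12.50 = $5,852.55
Sale 3 (544) [FIFO — oldest first]: 93 @ $12.50 + 232 @ $14.05 + 219 @ $17.65 = $8,287.45
Sale 4 (304) [FIFO — oldest first]: 177 @ $17.65 + 127 @ $15.15 = $5,048.10
Total COGS = $2,603.95 + $5,852.55 + $8,287.45 + $5,048.10 = $21,792.05
Ending inventory: 187 @ $15.15 + 245 @ $12.50 + 398 @ $20.30 = $13,974.95
Check: goods available $35,767.00 = COGS $21,792.05 + ending $13,974.95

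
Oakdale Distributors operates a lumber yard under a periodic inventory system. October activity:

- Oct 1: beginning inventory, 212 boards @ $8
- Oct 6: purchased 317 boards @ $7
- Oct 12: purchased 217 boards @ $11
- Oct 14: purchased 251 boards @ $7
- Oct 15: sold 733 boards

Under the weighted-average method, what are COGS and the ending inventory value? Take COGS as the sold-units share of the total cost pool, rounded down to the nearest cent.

COGS = $5,925.02; ending inventory = $2,133.98

Oct 15, sell 733: 733/997 × $8,059.00 → $5,925.02
Ending inventory (cost pool remaining) = $2,133.98
Check: goods available $8,059.00 = COGS $5,925.02 + ending $2,133.98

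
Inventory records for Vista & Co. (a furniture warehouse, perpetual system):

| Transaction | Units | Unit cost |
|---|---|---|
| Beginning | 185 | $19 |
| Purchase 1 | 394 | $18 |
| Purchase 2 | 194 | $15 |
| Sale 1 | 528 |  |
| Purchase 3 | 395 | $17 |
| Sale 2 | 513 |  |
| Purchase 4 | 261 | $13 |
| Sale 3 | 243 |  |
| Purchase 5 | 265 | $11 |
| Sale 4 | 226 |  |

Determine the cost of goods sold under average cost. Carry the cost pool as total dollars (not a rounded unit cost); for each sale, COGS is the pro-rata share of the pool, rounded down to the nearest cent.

COGS = $24,296.68

After Beginning: 185 on hand, pool $3,515.00 (≈ $19.0000 each)
After Purchase 1: 579 on hand, pool $10,607.00 (≈ $18.3195 each)
After Purchase 2: 773 on hand, pool $13,517.00 (≈ $17.4864 each)
Sale 1, sell 528: 528/773 × $13,517.00 → $9,232.82
After Purchase 3: 640 on hand, pool $10,999.18 (≈ $17.1862 each)
Sale 2, sell 513: 513/640 × $10,999.18 → $8,816.53
After Purchase 4: 388 on hand, pool $5,575.65 (≈ $14.3702 each)
Sale 3, sell 243: 243/388 × $5,575.65 → $3,491.96
After Purchase 5: 410 on hand, pool $4,998.69 (≈ $12.1919 each)
Sale 4, sell 226: 226/410 × $4,998.69 → $2,755.37
Total COGS = $9,232.82 + $8,816.53 + $3,491.96 + $2,755.37 = $24,296.68
Ending inventory (cost pool remaining) = $2,243.32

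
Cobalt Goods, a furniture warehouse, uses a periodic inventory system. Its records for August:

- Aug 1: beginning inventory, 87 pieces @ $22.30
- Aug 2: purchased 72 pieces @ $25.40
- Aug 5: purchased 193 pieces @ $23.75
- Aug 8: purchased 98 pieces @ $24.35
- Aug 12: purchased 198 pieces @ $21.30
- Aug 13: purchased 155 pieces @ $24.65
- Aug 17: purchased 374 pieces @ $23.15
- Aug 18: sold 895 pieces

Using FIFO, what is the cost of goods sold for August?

Aug 18, 895 sold [FIFO — oldest first]: 87 @ $22.30 + 72 @ $25.40 + 193 @ $23.75 + 98 @ $24.35 + 198 @ $21.30 + 155 @ $24.65 + 92 @ $23.15 = $20,906.90
Ending inventory: 282 @ $23.15 = $6,528.30

COGS = $20,906.90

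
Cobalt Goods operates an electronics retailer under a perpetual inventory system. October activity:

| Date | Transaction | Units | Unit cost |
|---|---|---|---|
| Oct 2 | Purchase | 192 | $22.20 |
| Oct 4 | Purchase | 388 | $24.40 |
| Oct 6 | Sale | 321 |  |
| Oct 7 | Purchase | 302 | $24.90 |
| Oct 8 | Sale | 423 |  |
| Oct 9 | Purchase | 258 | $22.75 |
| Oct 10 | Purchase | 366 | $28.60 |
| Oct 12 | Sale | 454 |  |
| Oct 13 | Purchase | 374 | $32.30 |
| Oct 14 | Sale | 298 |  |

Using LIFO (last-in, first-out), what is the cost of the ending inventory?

Oct 6, 321 sold [LIFO — newest first]: 321 @ $24.40 = $7,832.40
Oct 8, 423 sold [LIFO — newest first]: 302 @ $24.90 + 67 @ $24.40 + 54 @ $22.20 = $10,353.40
Oct 12, 454 sold [LIFO — newest first]: 366 @ $28.60 + 88 @ $22.75 = $12,469.60
Oct 14, 298 sold [LIFO — newest first]: 298 @ $32.30 = $9,625.40
Total COGS = $7,832.40 + $10,353.40 + $12,469.60 + $9,625.40 = $40,280.80
Ending inventory: 138 @ $22.20 + 170 @ $22.75 + 76 @ $32.30 = $9,385.90
Check: goods available $49,666.70 = COGS $40,280.80 + ending $9,385.90

Ending inventory = $9,385.90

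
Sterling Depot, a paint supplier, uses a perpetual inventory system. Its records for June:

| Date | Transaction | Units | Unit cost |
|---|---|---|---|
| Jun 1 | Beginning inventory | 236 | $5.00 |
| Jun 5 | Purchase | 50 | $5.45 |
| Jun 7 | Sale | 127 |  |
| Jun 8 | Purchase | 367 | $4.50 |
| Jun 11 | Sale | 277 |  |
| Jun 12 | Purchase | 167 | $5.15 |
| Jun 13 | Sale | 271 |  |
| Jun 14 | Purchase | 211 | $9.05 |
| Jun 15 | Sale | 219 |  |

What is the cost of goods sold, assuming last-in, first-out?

Jun 7, 127 sold [LIFO — newest first]: 50 @ $5.45 + 77 @ $5.00 = $657.50
Jun 11, 277 sold [LIFO — newest first]: 277 @ $4.50 = $1,246.50
Jun 13, 271 sold [LIFO — newest first]: 167 @ $5.15 + 90 @ $4.50 + 14 @ $5.00 = $1,335.05
Jun 15, 219 sold [LIFO — newest first]: 211 @ $9.05 + 8 @ $5.00 = $1,949.55
Total COGS = $657.50 + $1,246.50 + $1,335.05 + $1,949.55 = $5,188.60
Ending inventory: 137 @ $5.00 = $685.00
Check: goods available $5,873.60 = COGS $5,188.60 + ending $685.00

COGS = $5,188.60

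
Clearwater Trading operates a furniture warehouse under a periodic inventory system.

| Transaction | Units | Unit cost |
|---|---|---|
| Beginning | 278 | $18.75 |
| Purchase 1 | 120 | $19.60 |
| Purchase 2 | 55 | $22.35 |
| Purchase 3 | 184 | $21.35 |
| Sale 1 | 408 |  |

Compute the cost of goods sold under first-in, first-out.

Sale 1 (408) [FIFO — oldest first]: 278 @ $18.75 + 120 @ $19.60 + 10 @ $22.35 = $7,788.00
Ending inventory: 45 @ $22.35 + 184 @ $21.35 = $4,934.15
Check: goods available $12,722.15 = COGS $7,788.00 + ending $4,934.15

COGS = $7,788.00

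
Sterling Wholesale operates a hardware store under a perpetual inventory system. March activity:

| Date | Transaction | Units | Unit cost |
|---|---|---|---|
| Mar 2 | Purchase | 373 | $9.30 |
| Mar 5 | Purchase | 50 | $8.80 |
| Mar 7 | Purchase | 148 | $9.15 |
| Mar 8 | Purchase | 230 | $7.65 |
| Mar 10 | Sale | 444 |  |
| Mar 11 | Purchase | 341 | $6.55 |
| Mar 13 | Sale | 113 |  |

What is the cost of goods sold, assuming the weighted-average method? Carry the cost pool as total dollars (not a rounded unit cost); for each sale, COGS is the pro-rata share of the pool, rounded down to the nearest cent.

After Mar 2: 373 on hand, pool $3,468.90 (≈ $9.3000 each)
After Mar 5: 423 on hand, pool $3,908.90 (≈ $9.2409 each)
After Mar 7: 571 on hand, pool $5,263.10 (≈ $9.2173 each)
After Mar 8: 801 on hand, pool $7,022.60 (≈ $8.7673 each)
Mar 10, sell 444: 444/801 × $7,022.60 → $3,892.67
After Mar 11: 698 on hand, pool $5,363.48 (≈ $7.6841 each)
Mar 13, sell 113: 113/698 × $5,363.48 → $868.29
Total COGS = $3,892.67 + $868.29 = $4,760.96
Ending inventory (cost pool remaining) = $4,495.19

COGS = $4,760.96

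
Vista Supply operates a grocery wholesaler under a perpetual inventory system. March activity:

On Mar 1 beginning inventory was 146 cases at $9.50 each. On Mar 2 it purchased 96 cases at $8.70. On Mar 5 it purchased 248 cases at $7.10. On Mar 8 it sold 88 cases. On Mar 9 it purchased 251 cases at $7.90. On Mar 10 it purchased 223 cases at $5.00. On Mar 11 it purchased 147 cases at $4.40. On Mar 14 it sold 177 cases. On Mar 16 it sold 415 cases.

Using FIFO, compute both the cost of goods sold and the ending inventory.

COGS = $5,484.00; ending inventory = $2,243.70

Mar 8, 88 sold [FIFO — oldest first]: 88 @ $9.50 = $836.00
Mar 14, 177 sold [FIFO — oldest first]: 58 @ $9.50 + 96 @ $8.70 + 23 @ $7.10 = $1,549.50
Mar 16, 415 sold [FIFO — oldest first]: 225 @ $7.10 + 190 @ $7.90 = $3,098.50
Total COGS = $836.00 + $1,549.50 + $3,098.50 = $5,484.00
Ending inventory: 61 @ $7.90 + 223 @ $5.00 + 147 @ $4.40 = $2,243.70
Check: goods available $7,727.70 = COGS $5,484.00 + ending $2,243.70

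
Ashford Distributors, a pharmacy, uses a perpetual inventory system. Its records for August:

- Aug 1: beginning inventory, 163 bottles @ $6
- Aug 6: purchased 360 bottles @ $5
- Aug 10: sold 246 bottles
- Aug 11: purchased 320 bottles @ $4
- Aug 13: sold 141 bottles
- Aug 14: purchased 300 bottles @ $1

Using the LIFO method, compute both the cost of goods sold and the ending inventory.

COGS = $1,794; ending inventory = $2,564

Aug 10, 246 sold [LIFO — newest first]: 246 @ $5 = $1,230
Aug 13, 141 sold [LIFO — newest first]: 141 @ $4 = $564
Total COGS = $1,230 + $564 = $1,794
Ending inventory: 163 @ $6 + 114 @ $5 + 179 @ $4 + 300 @ $1 = $2,564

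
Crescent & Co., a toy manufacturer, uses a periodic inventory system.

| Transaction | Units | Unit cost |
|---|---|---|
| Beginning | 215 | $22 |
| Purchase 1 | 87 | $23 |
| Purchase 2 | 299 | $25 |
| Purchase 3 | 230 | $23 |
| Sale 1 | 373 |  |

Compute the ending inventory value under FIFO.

Sale 1 (373) [FIFO — oldest first]: 215 @ $22 + 87 @ $23 + 71 @ $25 = $8,506
Ending inventory: 228 @ $25 + 230 @ $23 = $10,990
Check: goods available $19,496 = COGS $8,506 + ending $10,990

Ending inventory = $10,990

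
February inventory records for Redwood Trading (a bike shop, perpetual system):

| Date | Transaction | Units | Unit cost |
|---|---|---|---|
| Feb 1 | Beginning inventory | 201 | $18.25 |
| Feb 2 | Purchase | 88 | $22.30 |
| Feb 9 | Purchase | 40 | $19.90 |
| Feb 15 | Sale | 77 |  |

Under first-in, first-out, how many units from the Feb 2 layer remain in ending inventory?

88

Feb 15, 77 sold [FIFO — oldest first]: 77 @ $18.25 = $1,405.25
Ending inventory: 124 @ $18.25 + 88 @ $22.30 + 40 @ $19.90 = $5,021.40
Check: goods available $6,426.65 = COGS $1,405.25 + ending $5,021.40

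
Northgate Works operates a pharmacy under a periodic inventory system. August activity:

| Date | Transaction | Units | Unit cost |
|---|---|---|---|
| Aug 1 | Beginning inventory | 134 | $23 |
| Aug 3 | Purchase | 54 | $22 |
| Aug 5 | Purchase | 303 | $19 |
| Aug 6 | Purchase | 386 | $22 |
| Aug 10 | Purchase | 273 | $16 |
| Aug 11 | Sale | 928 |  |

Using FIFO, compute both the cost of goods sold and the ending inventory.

Aug 11, 928 sold [FIFO — oldest first]: 134 @ $23 + 54 @ $22 + 303 @ $19 + 386 @ $22 + 51 @ $16 = $19,335
Ending inventory: 222 @ $16 = $3,552
Check: goods available $22,887 = COGS $19,335 + ending $3,552

COGS = $19,335; ending inventory = $3,552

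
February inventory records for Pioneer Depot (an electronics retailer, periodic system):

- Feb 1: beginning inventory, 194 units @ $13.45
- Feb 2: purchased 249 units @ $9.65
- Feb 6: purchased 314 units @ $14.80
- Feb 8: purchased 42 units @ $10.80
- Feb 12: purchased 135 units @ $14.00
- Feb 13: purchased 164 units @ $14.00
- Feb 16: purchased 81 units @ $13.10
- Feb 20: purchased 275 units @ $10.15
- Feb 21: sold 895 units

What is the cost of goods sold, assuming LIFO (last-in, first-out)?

Feb 21, 895 sold [LIFO — newest first]: 275 @ $10.15 + 81 @ $13.10 + 164 @ $14.00 + 135 @ $14.00 + 42 @ $10.80 + 198 @ $14.80 = $11,422.35
Ending inventory: 194 @ $13.45 + 249 @ $9.65 + 116 @ $14.80 = $6,728.95

COGS = $11,422.35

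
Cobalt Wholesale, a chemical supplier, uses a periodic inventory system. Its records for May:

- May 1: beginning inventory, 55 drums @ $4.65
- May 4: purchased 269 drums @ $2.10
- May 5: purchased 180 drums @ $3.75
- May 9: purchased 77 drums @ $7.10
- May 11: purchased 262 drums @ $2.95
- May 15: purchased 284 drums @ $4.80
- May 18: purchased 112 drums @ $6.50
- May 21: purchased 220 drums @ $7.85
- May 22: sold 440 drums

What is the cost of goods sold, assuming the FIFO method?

COGS = $1,255.65

May 22, 440 sold [FIFO — oldest first]: 55 @ $4.65 + 269 @ $2.10 + 116 @ $3.75 = $1,255.65
Ending inventory: 64 @ $3.75 + 77 @ $7.10 + 262 @ $2.95 + 284 @ $4.80 + 112 @ $6.50 + 220 @ $7.85 = $5,377.80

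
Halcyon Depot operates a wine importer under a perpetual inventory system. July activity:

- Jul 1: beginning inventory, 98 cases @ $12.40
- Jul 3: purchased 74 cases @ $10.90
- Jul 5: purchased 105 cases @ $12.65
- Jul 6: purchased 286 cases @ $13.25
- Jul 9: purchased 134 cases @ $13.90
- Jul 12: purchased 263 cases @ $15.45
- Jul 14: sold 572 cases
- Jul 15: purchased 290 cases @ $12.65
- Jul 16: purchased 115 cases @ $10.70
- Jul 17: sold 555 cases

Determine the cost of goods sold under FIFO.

Jul 14, 572 sold [FIFO — oldest first]: 98 @ $12.40 + 74 @ $10.90 + 105 @ $12.65 + 286 @ $13.25 + 9 @ $13.90 = $7,264.65
Jul 17, 555 sold [FIFO — oldest first]: 125 @ $13.90 + 263 @ $15.45 + 167 @ $12.65 = $7,913.40
Total COGS = $7,264.65 + $7,913.40 = $15,178.05
Ending inventory: 123 @ $12.65 + 115 @ $10.70 = $2,786.45
Check: goods available $17,964.50 = COGS $15,178.05 + ending $2,786.45

COGS = $15,178.05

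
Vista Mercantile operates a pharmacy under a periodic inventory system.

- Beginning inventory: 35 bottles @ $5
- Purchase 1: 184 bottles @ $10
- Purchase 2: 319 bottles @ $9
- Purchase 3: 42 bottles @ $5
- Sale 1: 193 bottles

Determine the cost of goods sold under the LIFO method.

COGS = $1,569

Sale 1 (193) [LIFO — newest first]: 42 @ $5 + 151 @ $9 = $1,569
Ending inventory: 35 @ $5 + 184 @ $10 + 168 @ $9 = $3,527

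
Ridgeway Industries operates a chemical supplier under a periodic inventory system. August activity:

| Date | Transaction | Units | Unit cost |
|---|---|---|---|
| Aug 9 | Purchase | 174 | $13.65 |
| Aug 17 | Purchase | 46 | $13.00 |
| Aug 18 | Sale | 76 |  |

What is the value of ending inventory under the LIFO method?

Ending inventory = $1,965.60

Aug 18, 76 sold [LIFO — newest first]: 46 @ $13.00 + 30 @ $13.65 = $1,007.50
Ending inventory: 144 @ $13.65 = $1,965.60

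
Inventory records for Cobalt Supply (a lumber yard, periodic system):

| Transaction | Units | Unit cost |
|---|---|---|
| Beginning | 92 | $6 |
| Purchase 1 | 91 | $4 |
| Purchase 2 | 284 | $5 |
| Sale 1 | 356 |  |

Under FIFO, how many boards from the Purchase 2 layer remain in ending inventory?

Sale 1 (356) [FIFO — oldest first]: 92 @ $6 + 91 @ $4 + 173 @ $5 = $1,781
Ending inventory: 111 @ $5 = $555
Check: goods available $2,336 = COGS $1,781 + ending $555

111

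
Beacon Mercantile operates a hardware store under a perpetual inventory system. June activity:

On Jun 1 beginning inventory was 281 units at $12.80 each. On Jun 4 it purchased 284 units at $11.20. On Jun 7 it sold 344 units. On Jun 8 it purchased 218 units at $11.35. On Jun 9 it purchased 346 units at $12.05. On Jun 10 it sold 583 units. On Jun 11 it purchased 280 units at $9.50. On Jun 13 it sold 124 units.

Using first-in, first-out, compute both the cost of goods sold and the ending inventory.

COGS = $12,481.30; ending inventory = $3,599.90

Jun 7, 344 sold [FIFO — oldest first]: 281 @ $12.80 + 63 @ $11.20 = $4,302.40
Jun 10, 583 sold [FIFO — oldest first]: 221 @ $11.20 + 218 @ $11.35 + 144 @ $12.05 = $6,684.70
Jun 13, 124 sold [FIFO — oldest first]: 124 @ $12.05 = $1,494.20
Total COGS = $4,302.40 + $6,684.70 + $1,494.20 = $12,481.30
Ending inventory: 78 @ $12.05 + 280 @ $9.50 = $3,599.90
Check: goods available $16,081.20 = COGS $12,481.30 + ending $3,599.90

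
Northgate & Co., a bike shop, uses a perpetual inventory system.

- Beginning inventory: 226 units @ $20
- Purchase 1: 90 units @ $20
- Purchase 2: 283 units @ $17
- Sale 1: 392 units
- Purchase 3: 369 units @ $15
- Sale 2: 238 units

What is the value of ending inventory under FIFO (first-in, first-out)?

Sale 1 (392) [FIFO — oldest first]: 226 @ $20 + 90 @ $20 + 76 @ $17 = $7,612
Sale 2 (238) [FIFO — oldest first]: 207 @ $17 + 31 @ $15 = $3,984
Total COGS = $7,612 + $3,984 = $11,596
Ending inventory: 338 @ $15 = $5,070

Ending inventory = $5,070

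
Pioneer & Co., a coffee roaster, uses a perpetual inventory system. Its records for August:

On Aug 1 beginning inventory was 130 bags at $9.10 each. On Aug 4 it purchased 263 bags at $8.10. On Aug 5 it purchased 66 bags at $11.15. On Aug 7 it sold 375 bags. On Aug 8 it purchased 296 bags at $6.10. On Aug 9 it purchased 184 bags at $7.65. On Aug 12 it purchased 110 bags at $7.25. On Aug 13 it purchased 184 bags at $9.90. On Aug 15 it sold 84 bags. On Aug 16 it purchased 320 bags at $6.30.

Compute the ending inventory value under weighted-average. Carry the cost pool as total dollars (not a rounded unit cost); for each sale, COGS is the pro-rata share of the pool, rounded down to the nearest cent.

Ending inventory = $7,945.80

After Aug 1: 130 on hand, pool $1,183.00 (≈ $9.1000 each)
After Aug 4: 393 on hand, pool $3,313.30 (≈ $8.4308 each)
After Aug 5: 459 on hand, pool $4,049.20 (≈ $8.8218 each)
Aug 7, sell 375: 375/459 × $4,049.20 → $3,308.16
After Aug 8: 380 on hand, pool $2,546.64 (≈ $6.7017 each)
After Aug 9: 564 on hand, pool $3,954.24 (≈ $7.0111 each)
After Aug 12: 674 on hand, pool $4,751.74 (≈ $7.0501 each)
After Aug 13: 858 on hand, pool $6,573.34 (≈ $7.6612 each)
Aug 15, sell 84: 84/858 × $6,573.34 → $643.54
After Aug 16: 1094 on hand, pool $7,945.80 (≈ $7.2631 each)
Total COGS = $3,308.16 + $643.54 = $3,951.70
Ending inventory (cost pool remaining) = $7,945.80
Check: goods available $11,897.50 = COGS $3,951.70 + ending $7,945.80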